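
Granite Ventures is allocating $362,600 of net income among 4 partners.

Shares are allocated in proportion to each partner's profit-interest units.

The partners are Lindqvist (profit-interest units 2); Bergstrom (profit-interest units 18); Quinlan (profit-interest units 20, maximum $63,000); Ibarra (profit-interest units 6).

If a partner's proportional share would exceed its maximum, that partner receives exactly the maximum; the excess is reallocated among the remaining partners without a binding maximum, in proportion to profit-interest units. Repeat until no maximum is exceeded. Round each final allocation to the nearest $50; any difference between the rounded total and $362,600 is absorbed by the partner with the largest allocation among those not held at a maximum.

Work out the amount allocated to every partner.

Lindqvist: $23,050 · Bergstrom: $207,400 · Quinlan: $63,000 · Ibarra: $69,150

Combined profit-interest units = 46.
Proportional shares (ignoring caps): Lindqvist 15,765.22; Bergstrom 141,886.96; Quinlan 157,652.17; Ibarra 47,295.65.
Capped: Quinlan ($63,000); residual $299,600 reallocated over remaining profit-interest units 26.
Remaining shares: Lindqvist 23,046.15 → $23,050; Bergstrom 207,415.38 → $207,400; Ibarra 69,138.46 → $69,150.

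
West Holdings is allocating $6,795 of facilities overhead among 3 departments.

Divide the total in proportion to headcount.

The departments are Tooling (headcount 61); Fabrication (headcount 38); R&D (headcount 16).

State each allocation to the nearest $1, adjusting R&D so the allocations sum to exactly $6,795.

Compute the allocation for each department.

Total headcount = 115.
Proportional shares: Tooling 61/115 × $6,795 = 3,604.30; Fabrication 38/115 × $6,795 = 2,245.30; R&D 16/115 × $6,795 = 945.39.
Rounded to nearest $1: Tooling $3,604; Fabrication $2,245; R&D $945. Sum = $6,794.
Difference $6,795 − $6,794 = +$1 applied to R&D: R&D becomes $946.

Tooling: $3,604; Fabrication: $2,245; R&D: $946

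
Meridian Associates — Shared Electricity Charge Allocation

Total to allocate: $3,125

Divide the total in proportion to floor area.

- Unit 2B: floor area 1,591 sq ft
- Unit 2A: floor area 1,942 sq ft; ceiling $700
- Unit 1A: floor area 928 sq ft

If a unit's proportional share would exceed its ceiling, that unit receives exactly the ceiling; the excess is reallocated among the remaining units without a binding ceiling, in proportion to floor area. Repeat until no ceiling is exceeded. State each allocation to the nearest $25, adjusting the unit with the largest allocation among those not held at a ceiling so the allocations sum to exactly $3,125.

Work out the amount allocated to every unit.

Total floor area = 4,461.
Pro-rata shares before constraints: Unit 2B 1,114.52; Unit 2A 1,360.40; Unit 1A 650.08.
Held at cap: Unit 2A ($700); remaining pool $2,425 reallocated over remaining floor area 2,519.
Shares after redistribution: Unit 2B 1,531.63 → $1,525; Unit 1A 893.37 → $900.

Unit 2B: $1,525 | Unit 2A: $700 | Unit 1A: $900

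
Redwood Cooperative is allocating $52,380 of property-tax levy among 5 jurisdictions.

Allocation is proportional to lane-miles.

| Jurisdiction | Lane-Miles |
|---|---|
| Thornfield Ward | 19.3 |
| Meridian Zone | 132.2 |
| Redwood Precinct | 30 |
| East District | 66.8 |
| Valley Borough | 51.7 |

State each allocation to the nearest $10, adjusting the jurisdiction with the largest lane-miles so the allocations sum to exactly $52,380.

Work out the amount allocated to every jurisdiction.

Thornfield Ward: $3,370 | Meridian Zone: $23,080 | Redwood Precinct: $5,240 | East District: $11,660 | Valley Borough: $9,030

Sum of lane-miles: 19.3 + 132.2 + 30 + 66.8 + 51.7 = 300.
Raw shares: Thornfield Ward 3,369.78; Meridian Zone 23,082.12; Redwood Precinct 5,238.00; East District 11,663.28; Valley Borough 9,026.82.
Rounded to nearest $10: Thornfield Ward $3,370; Meridian Zone $23,080; Redwood Precinct $5,240; East District $11,660; Valley Borough $9,030. Sum = $52,380.
Rounded total matches; no reconciliation needed.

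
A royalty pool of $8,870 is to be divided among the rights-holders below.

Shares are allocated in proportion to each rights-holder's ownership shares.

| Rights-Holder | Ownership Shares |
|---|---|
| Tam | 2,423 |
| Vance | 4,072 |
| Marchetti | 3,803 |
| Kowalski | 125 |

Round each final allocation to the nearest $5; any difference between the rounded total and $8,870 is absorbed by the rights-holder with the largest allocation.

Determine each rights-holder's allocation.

Tam: $2,060; Vance: $3,470; Marchetti: $3,235; Kowalski: $105

Sum of ownership shares: 10,423.
Unrounded shares: Tam 2,423/10,423 × $8,870 = 2,061.98; Vance 4,072/10,423 × $8,870 = 3,465.28; Marchetti 3,803/10,423 × $8,870 = 3,236.36; Kowalski 125/10,423 × $8,870 = 106.38.
Rounded to nearest $5: Tam $2,060; Vance $3,465; Marchetti $3,235; Kowalski $105. Sum = $8,865.
Difference $8,870 − $8,865 = +$5 applied to largest allocation (Vance): Vance becomes $3,470.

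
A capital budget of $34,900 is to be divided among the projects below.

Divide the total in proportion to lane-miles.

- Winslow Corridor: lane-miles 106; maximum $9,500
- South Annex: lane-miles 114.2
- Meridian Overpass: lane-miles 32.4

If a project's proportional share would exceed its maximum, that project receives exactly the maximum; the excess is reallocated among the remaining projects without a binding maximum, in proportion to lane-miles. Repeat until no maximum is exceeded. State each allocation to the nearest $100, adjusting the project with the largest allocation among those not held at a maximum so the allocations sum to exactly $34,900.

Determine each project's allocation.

Winslow Corridor: $9,500 · South Annex: $19,800 · Meridian Overpass: $5,600

Total lane-miles = 252.6.
Unconstrained shares: Winslow Corridor 14,645.29; South Annex 15,778.23; Meridian Overpass 4,476.48.
Capped: Winslow Corridor ($9,500); remaining pool $25,400 reallocated over remaining lane-miles 146.6.
Shares after redistribution: South Annex 19,786.36 → $19,800; Meridian Overpass 5,613.64 → $5,600.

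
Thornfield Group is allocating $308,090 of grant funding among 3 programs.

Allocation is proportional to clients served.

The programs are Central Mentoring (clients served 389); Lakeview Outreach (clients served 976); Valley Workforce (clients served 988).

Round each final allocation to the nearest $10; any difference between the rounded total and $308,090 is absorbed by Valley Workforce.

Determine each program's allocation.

Central Mentoring: $50,930 | Lakeview Outreach: $127,790 | Valley Workforce: $129,370

Total clients served = 2,353.
Proportional shares: Central Mentoring 389/2,353 × $308,090 = 50,933.71; Lakeview Outreach 976/2,353 × $308,090 = 127,792.54; Valley Workforce 988/2,353 × $308,090 = 129,363.76.
Rounded to nearest $10: Central Mentoring $50,930; Lakeview Outreach $127,790; Valley Workforce $129,360. Sum = $308,080.
Difference $308,090 − $308,080 = +$10 applied to Valley Workforce: Valley Workforce becomes $129,370.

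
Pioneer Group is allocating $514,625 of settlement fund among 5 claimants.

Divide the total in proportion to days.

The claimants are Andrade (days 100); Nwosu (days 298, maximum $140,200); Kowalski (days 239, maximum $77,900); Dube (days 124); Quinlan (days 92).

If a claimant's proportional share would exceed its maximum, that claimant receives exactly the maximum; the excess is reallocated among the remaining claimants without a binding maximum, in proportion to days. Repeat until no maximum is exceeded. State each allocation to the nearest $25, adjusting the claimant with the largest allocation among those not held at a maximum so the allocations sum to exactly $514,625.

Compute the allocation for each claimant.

Andrade: $93,825; Nwosu: $140,200; Kowalski: $77,900; Dube: $116,375; Quinlan: $86,325

Total days = 853.
Unconstrained shares: Andrade 60,331.18; Nwosu 179,786.93; Kowalski 144,191.53; Dube 74,810.67; Quinlan 55,504.69.
Cap binds for Nwosu ($140,200), Kowalski ($77,900); balance $296,525 reallocated over remaining days 316.
Redistributed shares: Andrade 93,837.03 → $93,825; Dube 116,357.91 → $116,350; Quinlan 86,330.06 → $86,325.
Rounding difference +$25 applied to Dube → $116,375.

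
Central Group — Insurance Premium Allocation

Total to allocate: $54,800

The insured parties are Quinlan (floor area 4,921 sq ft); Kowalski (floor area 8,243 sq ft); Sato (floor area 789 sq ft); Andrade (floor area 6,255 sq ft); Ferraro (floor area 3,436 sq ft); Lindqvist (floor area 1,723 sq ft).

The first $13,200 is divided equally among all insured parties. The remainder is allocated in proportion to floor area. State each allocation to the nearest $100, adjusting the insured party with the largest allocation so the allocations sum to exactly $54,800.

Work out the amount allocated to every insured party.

Quinlan: $10,300; Kowalski: $15,700; Sato: $3,500; Andrade: $12,500; Ferraro: $7,800; Lindqvist: $5,000

$13,200 shared equally gives $2,200 per insured party.
Remainder $41,600 by floor area (total 25,367): Quinlan 8,070.08 → $8,100; Kowalski 13,517.91 → $13,500; Sato 1,293.90 → $1,300; Andrade 10,257.74 → $10,300; Ferraro 5,634.79 → $5,600; Lindqvist 2,825.59 → $2,800.
Totals: Quinlan $2,200 + $8,100 = $10,300; Kowalski $2,200 + $13,500 = $15,700; Sato $2,200 + $1,300 = $3,500; Andrade $2,200 + $10,300 = $12,500; Ferraro $2,200 + $5,600 = $7,800; Lindqvist $2,200 + $2,800 = $5,000.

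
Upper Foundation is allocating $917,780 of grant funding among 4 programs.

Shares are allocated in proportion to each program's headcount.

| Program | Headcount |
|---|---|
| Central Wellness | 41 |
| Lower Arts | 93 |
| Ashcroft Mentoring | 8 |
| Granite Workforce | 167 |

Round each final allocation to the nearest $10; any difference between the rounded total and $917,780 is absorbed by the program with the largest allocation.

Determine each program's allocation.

Total headcount = 309.
Raw shares: Central Wellness 41/309 × $917,780 = 121,776.63; Lower Arts 93/309 × $917,780 = 276,225.05; Ashcroft Mentoring 8/309 × $917,780 = 23,761.29; Granite Workforce 167/309 × $917,780 = 496,017.02.
Rounded to nearest $10: Central Wellness $121,780; Lower Arts $276,230; Ashcroft Mentoring $23,760; Granite Workforce $496,020. Sum = $917,790.
Difference $917,780 − $917,790 = −$10 applied to largest allocation (Granite Workforce): Granite Workforce becomes $496,010.

Central Wellness: $121,780; Lower Arts: $276,230; Ashcroft Mentoring: $23,760; Granite Workforce: $496,010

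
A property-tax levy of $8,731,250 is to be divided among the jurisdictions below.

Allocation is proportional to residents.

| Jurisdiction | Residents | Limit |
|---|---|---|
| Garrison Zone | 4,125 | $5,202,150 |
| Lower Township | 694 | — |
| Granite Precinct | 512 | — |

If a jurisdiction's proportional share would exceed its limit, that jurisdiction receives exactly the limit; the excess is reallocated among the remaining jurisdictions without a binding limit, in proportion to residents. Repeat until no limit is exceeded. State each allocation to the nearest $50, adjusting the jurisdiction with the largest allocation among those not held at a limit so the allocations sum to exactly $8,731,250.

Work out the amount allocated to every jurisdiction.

Combined residents = 5,331.
Unconstrained shares: Garrison Zone 6,756,031.94; Lower Township 1,136,651.19; Granite Precinct 838,566.87.
Capped: Garrison Zone ($5,202,150); balance $3,529,100 reallocated over remaining residents 1,206.
Remaining shares: Lower Township 2,030,841.96 → $2,030,850; Granite Precinct 1,498,258.04 → $1,498,250.

Garrison Zone: $5,202,150 | Lower Township: $2,030,850 | Granite Precinct: $1,498,250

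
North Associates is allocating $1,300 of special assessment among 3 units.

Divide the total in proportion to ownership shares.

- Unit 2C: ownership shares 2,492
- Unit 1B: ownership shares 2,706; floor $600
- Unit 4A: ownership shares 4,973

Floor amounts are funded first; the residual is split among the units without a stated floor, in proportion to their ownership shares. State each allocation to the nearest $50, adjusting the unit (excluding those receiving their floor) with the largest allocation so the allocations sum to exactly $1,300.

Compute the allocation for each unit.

Guaranteed amounts: Unit 1B $600. Residual $700.
Residual split over remaining ownership shares 7,465: Unit 2C 233.68 → $250; Unit 4A 466.32 → $450.

Unit 2C: $250; Unit 1B: $600; Unit 4A: $450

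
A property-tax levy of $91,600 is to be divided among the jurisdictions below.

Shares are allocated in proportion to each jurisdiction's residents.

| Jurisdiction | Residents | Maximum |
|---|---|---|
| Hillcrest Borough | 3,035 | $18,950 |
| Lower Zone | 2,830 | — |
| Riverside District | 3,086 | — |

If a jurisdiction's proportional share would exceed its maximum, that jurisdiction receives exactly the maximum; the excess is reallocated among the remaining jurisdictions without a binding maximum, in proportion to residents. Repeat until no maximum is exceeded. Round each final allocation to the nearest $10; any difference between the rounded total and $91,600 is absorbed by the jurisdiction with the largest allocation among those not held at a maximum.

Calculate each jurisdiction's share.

Hillcrest Borough: $18,950; Lower Zone: $34,750; Riverside District: $37,900

Sum of residents: 8,951.
Pro-rata shares before constraints: Hillcrest Borough 31,058.65; Lower Zone 28,960.79; Riverside District 31,580.56.
Capped: Hillcrest Borough ($18,950); residual $72,650 reallocated over remaining residents 5,916.
Shares after redistribution: Lower Zone 34,753.13 → $34,750; Riverside District 37,896.87 → $37,900.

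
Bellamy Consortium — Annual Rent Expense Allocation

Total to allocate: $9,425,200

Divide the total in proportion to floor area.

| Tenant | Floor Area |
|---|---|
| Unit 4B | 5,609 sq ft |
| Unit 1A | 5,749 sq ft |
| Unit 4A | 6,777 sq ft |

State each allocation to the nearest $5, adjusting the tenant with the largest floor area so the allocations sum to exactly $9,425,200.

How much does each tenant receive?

Unit 4B: $2,915,135 · Unit 1A: $2,987,895 · Unit 4A: $3,522,170

Floor area total: 5,609 + 5,749 + 6,777 = 18,135.
Pro-rata amounts: Unit 4B 2,915,133.54; Unit 1A 2,987,894.94; Unit 4A 3,522,171.51.
After rounding ($5): Unit 4B $2,915,135; Unit 1A $2,987,895; Unit 4A $3,522,170. Sum = $9,425,200.
Sum already equals the total — no adjustment.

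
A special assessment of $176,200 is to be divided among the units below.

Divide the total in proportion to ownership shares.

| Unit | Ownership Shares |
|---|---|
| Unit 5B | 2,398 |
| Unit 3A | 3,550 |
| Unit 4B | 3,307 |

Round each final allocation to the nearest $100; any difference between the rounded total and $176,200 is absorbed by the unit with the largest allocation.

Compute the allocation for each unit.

Total ownership shares = 9,255.
Pro-rata amounts: Unit 5B 2,398/9,255 × $176,200 = 45,653.98; Unit 3A 3,550/9,255 × $176,200 = 67,586.17; Unit 4B 3,307/9,255 × $176,200 = 62,959.85.
Rounded to nearest $100: Unit 5B $45,700; Unit 3A $67,600; Unit 4B $63,000. Sum = $176,300.
Difference $176,200 − $176,300 = −$100 applied to largest allocation (Unit 3A): Unit 3A becomes $67,500.

Unit 5B: $45,700 · Unit 3A: $67,500 · Unit 4B: $63,000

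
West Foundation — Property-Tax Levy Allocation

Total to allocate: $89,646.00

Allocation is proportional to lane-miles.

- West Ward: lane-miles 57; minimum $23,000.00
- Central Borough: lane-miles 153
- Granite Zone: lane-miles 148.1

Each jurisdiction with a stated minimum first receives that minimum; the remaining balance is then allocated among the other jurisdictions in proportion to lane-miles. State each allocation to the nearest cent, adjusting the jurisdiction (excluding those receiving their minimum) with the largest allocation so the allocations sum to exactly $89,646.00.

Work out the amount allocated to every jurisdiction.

West Ward: $23,000.00; Central Borough: $33,865.29; Granite Zone: $32,780.71

Minimums first: West Ward $23,000.00. Balance $66,646.00.
Balance split over remaining lane-miles 301.1: Central Borough 33,865.2873 → $33,865.29; Granite Zone 32,780.7127 → $32,780.71.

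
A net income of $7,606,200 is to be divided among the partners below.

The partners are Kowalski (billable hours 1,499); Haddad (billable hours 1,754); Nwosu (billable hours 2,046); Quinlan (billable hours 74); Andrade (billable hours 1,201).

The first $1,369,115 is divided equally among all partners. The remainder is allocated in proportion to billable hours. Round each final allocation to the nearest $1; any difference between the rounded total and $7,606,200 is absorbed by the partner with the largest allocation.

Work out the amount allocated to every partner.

Kowalski: $1,696,000 | Haddad: $1,937,931 | Nwosu: $2,214,966 | Quinlan: $344,031 | Andrade: $1,413,272

$1,369,115 shared equally gives $273,823 per partner.
Remainder $6,237,085 by billable hours (total 6,574): Kowalski 1,422,176.82 → $1,422,177; Haddad 1,664,108.17 → $1,664,108; Nwosu 1,941,143.28 → $1,941,143; Quinlan 70,207.53 → $70,208; Andrade 1,139,449.21 → $1,139,449.
Totals: Kowalski $273,823 + $1,422,177 = $1,696,000; Haddad $273,823 + $1,664,108 = $1,937,931; Nwosu $273,823 + $1,941,143 = $2,214,966; Quinlan $273,823 + $70,208 = $344,031; Andrade $273,823 + $1,139,449 = $1,413,272.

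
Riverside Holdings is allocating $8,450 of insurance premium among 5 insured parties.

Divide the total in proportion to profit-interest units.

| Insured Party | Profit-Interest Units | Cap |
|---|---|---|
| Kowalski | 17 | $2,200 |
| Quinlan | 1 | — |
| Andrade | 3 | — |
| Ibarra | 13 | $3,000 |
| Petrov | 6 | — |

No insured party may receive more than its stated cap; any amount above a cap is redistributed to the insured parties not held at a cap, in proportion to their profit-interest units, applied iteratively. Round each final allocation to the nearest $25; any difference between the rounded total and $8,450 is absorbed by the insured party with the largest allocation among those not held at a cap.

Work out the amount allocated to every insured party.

Kowalski: $2,200 · Quinlan: $325 · Andrade: $975 · Ibarra: $3,000 · Petrov: $1,950

Sum of profit-interest units: 40.
Pro-rata shares before constraints: Kowalski 3,591.25; Quinlan 211.25; Andrade 633.75; Ibarra 2,746.25; Petrov 1,267.50.
Held at cap: Kowalski ($2,200); balance $6,250 reallocated over remaining profit-interest units 23.
Held at cap: Ibarra ($3,000); balance $3,250 reallocated over remaining profit-interest units 10.
Shares after redistribution: Quinlan 325.00 → $325; Andrade 975.00 → $975; Petrov 1,950.00 → $1,950.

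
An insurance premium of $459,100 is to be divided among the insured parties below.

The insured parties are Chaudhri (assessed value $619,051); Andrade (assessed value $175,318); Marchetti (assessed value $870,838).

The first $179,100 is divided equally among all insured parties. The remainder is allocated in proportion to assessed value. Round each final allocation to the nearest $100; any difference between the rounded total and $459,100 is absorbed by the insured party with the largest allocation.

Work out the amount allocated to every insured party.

First tranche $179,100 split equally: $59,700 each.
Remainder $280,000 by assessed value (total 1,665,207): Chaudhri 104,091.73 → $104,100; Andrade 29,479.24 → $29,500; Marchetti 146,429.03 → $146,400.
Totals: Chaudhri $59,700 + $104,100 = $163,800; Andrade $59,700 + $29,500 = $89,200; Marchetti $59,700 + $146,400 = $206,100.

Chaudhri: $163,800; Andrade: $89,200; Marchetti: $206,100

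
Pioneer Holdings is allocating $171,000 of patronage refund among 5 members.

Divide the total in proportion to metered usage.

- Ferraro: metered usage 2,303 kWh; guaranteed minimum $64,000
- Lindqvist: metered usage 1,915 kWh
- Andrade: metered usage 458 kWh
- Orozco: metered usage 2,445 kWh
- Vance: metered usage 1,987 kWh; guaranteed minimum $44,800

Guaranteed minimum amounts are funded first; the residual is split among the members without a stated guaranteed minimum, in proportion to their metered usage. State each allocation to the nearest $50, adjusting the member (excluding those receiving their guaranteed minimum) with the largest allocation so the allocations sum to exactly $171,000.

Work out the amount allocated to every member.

Fund the minimums — Ferraro $64,000; Vance $44,800. Balance $62,200.
Balance split over remaining metered usage 4,818: Lindqvist 24,722.50 → $24,700; Andrade 5,912.74 → $5,900; Orozco 31,564.76 → $31,550.
Rounding difference +$50 applied to Orozco → $31,600.

Ferraro: $64,000 · Lindqvist: $24,700 · Andrade: $5,900 · Orozco: $31,600 · Vance: $44,800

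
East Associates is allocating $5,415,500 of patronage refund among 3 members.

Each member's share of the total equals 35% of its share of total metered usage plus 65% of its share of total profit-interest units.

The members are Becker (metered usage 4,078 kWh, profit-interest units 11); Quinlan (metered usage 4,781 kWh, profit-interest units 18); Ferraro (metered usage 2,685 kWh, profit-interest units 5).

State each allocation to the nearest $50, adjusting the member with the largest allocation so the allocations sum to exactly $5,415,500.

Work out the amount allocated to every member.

Becker: $1,808,400 | Quinlan: $2,648,600 | Ferraro: $958,500

Totals — metered usage 11,544, profit-interest units 34.
Blended shares (35% metered usage + 65% profit-interest units): Becker 0.3339; Quinlan 0.4891; Ferraro 0.1770.
Raw shares: Becker 1,808,420.14; Quinlan 2,648,567.99; Ferraro 958,511.88.
After rounding ($50): Becker $1,808,400; Quinlan $2,648,550; Ferraro $958,500. Sum = $5,415,450.
Difference $5,415,500 − $5,415,450 = +$50 applied to largest allocation (Quinlan): Quinlan becomes $2,648,600.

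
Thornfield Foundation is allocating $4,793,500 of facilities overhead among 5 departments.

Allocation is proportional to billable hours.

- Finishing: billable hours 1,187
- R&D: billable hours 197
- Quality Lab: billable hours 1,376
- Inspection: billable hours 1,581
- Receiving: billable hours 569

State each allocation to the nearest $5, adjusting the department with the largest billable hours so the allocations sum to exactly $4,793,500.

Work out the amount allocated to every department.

Sum of billable hours: 4,910.
Raw shares: Finishing 1,187/4,910 × $4,793,500 = 1,158,835.95; R&D 197/4,910 × $4,793,500 = 192,325.76; Quality Lab 1,376/4,910 × $4,793,500 = 1,343,351.53; Inspection 1,581/4,910 × $4,793,500 = 1,543,487.47; Receiving 569/4,910 × $4,793,500 = 555,499.29.
Rounded to nearest $5: Finishing $1,158,835; R&D $192,325; Quality Lab $1,343,350; Inspection $1,543,485; Receiving $555,500. Sum = $4,793,495.
Difference $4,793,500 − $4,793,495 = +$5 applied to largest billable hours (Inspection): Inspection becomes $1,543,490.

Finishing: $1,158,835 | R&D: $192,325 | Quality Lab: $1,343,350 | Inspection: $1,543,490 | Receiving: $555,500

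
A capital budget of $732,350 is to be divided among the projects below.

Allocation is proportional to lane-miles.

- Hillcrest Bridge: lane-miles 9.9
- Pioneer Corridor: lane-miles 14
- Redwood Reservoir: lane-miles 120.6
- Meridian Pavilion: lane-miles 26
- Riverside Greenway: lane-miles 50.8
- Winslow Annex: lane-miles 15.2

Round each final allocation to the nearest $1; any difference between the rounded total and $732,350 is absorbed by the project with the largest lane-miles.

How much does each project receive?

Total lane-miles = 236.5.
Raw shares: Hillcrest Bridge 9.9/236.5 × $732,350 = 30,656.51; Pioneer Corridor 14/236.5 × $732,350 = 43,352.64; Redwood Reservoir 120.6/236.5 × $732,350 = 373,452.05; Meridian Pavilion 26/236.5 × $732,350 = 80,512.05; Riverside Greenway 50.8/236.5 × $732,350 = 157,308.16; Winslow Annex 15.2/236.5 × $732,350 = 47,068.58.
Rounded to nearest $1: Hillcrest Bridge $30,657; Pioneer Corridor $43,353; Redwood Reservoir $373,452; Meridian Pavilion $80,512; Riverside Greenway $157,308; Winslow Annex $47,069. Sum = $732,351.
Difference $732,350 − $732,351 = −$1 applied to largest lane-miles (Redwood Reservoir): Redwood Reservoir becomes $373,451.

Hillcrest Bridge: $30,657; Pioneer Corridor: $43,353; Redwood Reservoir: $373,451; Meridian Pavilion: $80,512; Riverside Greenway: $157,308; Winslow Annex: $47,069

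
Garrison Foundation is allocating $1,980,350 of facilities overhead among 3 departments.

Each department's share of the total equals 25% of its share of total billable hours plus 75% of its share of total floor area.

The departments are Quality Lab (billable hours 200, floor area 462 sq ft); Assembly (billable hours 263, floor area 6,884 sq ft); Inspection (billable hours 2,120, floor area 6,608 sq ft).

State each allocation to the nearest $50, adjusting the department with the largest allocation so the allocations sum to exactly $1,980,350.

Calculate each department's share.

Quality Lab: $87,500; Assembly: $783,150; Inspection: $1,109,700

Billable hours total 2,583; floor area total 13,954.
Combined weights (25% billable hours + 75% floor area): Quality Lab 0.0442; Assembly 0.3955; Inspection 0.5604.
Raw shares: Quality Lab 87,509.54; Assembly 783,141.94; Inspection 1,109,698.52.
After rounding ($50): Quality Lab $87,500; Assembly $783,150; Inspection $1,109,700. Sum = $1,980,350.
Sum already equals the total — no adjustment.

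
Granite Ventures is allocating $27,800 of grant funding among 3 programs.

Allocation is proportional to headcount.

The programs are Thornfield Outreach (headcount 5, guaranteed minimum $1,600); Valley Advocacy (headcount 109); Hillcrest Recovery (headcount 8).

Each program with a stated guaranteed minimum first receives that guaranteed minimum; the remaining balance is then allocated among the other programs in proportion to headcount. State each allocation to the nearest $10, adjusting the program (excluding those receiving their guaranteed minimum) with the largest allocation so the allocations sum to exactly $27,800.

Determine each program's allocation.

Thornfield Outreach: $1,600 | Valley Advocacy: $24,410 | Hillcrest Recovery: $1,790

Guaranteed amounts: Thornfield Outreach $1,600. Balance $26,200.
Balance split over remaining headcount 117: Valley Advocacy 24,408.55 → $24,410; Hillcrest Recovery 1,791.45 → $1,790.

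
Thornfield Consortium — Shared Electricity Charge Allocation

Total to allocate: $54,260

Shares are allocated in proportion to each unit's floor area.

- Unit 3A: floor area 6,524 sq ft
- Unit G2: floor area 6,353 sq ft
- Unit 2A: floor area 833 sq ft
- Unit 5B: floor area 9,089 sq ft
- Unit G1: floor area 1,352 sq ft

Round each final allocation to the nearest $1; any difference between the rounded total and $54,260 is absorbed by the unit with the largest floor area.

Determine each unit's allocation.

Unit 3A: $14,657; Unit G2: $14,273; Unit 2A: $1,871; Unit 5B: $20,421; Unit G1: $3,038

Combined floor area = 24,151.
Pro-rata amounts: Unit 3A 6,524/24,151 × $54,260 = 14,657.46; Unit G2 6,353/24,151 × $54,260 = 14,273.27; Unit 2A 833/24,151 × $54,260 = 1,871.499; Unit 5B 9,089/24,151 × $54,260 = 20,420.24; Unit G1 1,352/24,151 × $54,260 = 3,037.54.
After rounding ($1): Unit 3A $14,657; Unit G2 $14,273; Unit 2A $1,871; Unit 5B $20,420; Unit G1 $3,038. Sum = $54,259.
Difference $54,260 − $54,259 = +$1 applied to largest floor area (Unit 5B): Unit 5B becomes $20,421.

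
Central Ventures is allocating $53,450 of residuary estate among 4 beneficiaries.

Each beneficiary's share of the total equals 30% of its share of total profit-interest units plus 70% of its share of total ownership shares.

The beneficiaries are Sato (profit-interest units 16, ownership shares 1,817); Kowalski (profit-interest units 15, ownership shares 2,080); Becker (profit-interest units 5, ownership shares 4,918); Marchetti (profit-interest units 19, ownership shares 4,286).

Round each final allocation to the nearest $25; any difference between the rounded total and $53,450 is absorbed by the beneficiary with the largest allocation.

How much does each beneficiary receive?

Sato: $9,850; Kowalski: $10,325; Becker: $15,500; Marchetti: $17,775

Profit-interest units total 55; ownership shares total 13,101.
Combined weights (30% profit-interest units + 70% ownership shares): Sato 0.1844; Kowalski 0.1930; Becker 0.2900; Marchetti 0.3326.
Proportional shares: Sato 9,853.88; Kowalski 10,313.43; Becker 15,502.99; Marchetti 17,779.70.
Rounded to nearest $25: Sato $9,850; Kowalski $10,325; Becker $15,500; Marchetti $17,775. Sum = $53,450.
No rounding difference to absorb.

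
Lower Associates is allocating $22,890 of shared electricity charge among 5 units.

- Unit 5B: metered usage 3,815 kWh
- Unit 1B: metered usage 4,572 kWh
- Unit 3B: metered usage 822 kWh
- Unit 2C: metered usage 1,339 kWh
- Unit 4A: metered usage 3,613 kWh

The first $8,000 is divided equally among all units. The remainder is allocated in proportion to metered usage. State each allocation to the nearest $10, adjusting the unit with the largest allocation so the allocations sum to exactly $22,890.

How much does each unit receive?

Equal tier: $8,000 ÷ 5 = $1,600 apiece.
Remainder $14,890 by metered usage (total 14,161): Unit 5B 4,011.39 → $4,010; Unit 1B 4,807.36 → $4,810; Unit 3B 864.32 → $860; Unit 2C 1,407.93 → $1,410; Unit 4A 3,799.00 → $3,800.
Totals: Unit 5B $1,600 + $4,010 = $5,610; Unit 1B $1,600 + $4,810 = $6,410; Unit 3B $1,600 + $860 = $2,460; Unit 2C $1,600 + $1,410 = $3,010; Unit 4A $1,600 + $3,800 = $5,400.

Unit 5B: $5,610 · Unit 1B: $6,410 · Unit 3B: $2,460 · Unit 2C: $3,010 · Unit 4A: $5,400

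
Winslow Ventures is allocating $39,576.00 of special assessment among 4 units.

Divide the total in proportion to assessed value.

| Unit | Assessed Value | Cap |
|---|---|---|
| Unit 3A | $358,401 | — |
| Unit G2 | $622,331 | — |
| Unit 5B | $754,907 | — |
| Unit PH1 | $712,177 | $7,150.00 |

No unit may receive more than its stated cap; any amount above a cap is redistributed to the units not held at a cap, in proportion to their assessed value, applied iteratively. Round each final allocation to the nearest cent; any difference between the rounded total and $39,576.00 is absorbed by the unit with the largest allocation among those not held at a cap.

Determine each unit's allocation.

Unit 3A: $6,695.81 · Unit G2: $11,626.67 · Unit 5B: $14,103.52 · Unit PH1: $7,150.00

Total assessed value = 2,447,816.
Proportional shares (ignoring caps): Unit 3A 5,794.58504; Unit G2 10,061.7741; Unit 5B 12,205.2472; Unit PH1 11,514.3936.
Held at cap: Unit PH1 ($7,150.00); remaining pool $32,426.00 reallocated over remaining assessed value 1,735,639.
Shares after redistribution: Unit 3A 6,695.8111 → $6,695.81; Unit G2 11,626.6718 → $11,626.67; Unit 5B 14,103.5171 → $14,103.52.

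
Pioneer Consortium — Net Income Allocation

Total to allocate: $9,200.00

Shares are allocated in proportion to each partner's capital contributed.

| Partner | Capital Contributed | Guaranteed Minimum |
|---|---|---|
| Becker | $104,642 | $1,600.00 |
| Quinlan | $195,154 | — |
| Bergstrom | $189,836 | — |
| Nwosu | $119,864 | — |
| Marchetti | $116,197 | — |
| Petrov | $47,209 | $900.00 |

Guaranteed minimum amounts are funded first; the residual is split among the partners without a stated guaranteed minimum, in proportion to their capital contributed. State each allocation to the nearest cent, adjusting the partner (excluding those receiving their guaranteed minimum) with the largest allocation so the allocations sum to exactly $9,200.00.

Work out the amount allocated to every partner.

Minimums first: Becker $1,600.00; Petrov $900.00. Residual $6,700.00.
Residual split over remaining capital contributed 621,051: Quinlan 2,105.3533 → $2,105.35; Bergstrom 2,047.9819 → $2,047.98; Nwosu 1,293.1125 → $1,293.11; Marchetti 1,253.5523 → $1,253.55.
Rounding difference +$0.01 applied to Quinlan → $2,105.36.

Becker: $1,600.00 · Quinlan: $2,105.36 · Bergstrom: $2,047.98 · Nwosu: $1,293.11 · Marchetti: $1,253.55 · Petrov: $900.00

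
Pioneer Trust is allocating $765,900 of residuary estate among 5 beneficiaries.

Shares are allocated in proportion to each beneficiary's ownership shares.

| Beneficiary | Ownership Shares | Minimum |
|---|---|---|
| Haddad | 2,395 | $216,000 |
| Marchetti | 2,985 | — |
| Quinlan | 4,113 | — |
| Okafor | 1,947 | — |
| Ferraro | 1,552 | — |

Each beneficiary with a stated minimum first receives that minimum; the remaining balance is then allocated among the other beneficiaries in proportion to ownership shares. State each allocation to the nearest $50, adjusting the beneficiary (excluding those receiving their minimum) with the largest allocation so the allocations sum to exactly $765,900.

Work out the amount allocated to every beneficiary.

Fund the minimums — Haddad $216,000. Remaining pool $549,900.
Remaining pool split over remaining ownership shares 10,597: Marchetti 154,897.75 → $154,900; Quinlan 213,431.98 → $213,450; Okafor 101,033.81 → $101,050; Ferraro 80,536.45 → $80,550.
Rounding difference −$50 applied to Quinlan → $213,400.

Haddad: $216,000; Marchetti: $154,900; Quinlan: $213,400; Okafor: $101,050; Ferraro: $80,550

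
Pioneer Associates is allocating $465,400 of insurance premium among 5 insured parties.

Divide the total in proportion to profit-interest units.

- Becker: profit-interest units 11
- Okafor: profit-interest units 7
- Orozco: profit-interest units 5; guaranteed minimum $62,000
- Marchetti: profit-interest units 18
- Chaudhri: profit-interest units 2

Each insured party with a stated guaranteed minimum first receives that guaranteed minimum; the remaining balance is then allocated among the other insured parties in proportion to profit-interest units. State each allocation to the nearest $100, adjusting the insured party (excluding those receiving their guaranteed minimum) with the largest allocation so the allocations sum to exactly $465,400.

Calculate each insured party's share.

Becker: $116,800 | Okafor: $74,300 | Orozco: $62,000 | Marchetti: $191,100 | Chaudhri: $21,200

Fund the minimums — Orozco $62,000. Remaining pool $403,400.
Remaining pool split over remaining profit-interest units 38: Becker 116,773.68 → $116,800; Okafor 74,310.53 → $74,300; Marchetti 191,084.21 → $191,100; Chaudhri 21,231.58 → $21,200.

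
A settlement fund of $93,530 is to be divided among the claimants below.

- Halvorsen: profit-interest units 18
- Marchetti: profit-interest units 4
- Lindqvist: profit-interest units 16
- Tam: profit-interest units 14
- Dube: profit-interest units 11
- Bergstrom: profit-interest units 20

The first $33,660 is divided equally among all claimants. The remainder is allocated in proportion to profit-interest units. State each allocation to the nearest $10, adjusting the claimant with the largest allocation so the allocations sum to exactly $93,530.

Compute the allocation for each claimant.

Halvorsen: $18,590; Marchetti: $8,500; Lindqvist: $17,150; Tam: $15,710; Dube: $13,540; Bergstrom: $20,040

Equal tier: $33,660 ÷ 6 = $5,610 apiece.
Remainder $59,870 by profit-interest units (total 83): Halvorsen 12,983.86 → $12,980; Marchetti 2,885.30 → $2,890; Lindqvist 11,541.20 → $11,540; Tam 10,098.55 → $10,100; Dube 7,934.58 → $7,930; Bergstrom 14,426.51 → $14,430.
Totals: Halvorsen $5,610 + $12,980 = $18,590; Marchetti $5,610 + $2,890 = $8,500; Lindqvist $5,610 + $11,540 = $17,150; Tam $5,610 + $10,100 = $15,710; Dube $5,610 + $7,930 = $13,540; Bergstrom $5,610 + $14,430 = $20,040.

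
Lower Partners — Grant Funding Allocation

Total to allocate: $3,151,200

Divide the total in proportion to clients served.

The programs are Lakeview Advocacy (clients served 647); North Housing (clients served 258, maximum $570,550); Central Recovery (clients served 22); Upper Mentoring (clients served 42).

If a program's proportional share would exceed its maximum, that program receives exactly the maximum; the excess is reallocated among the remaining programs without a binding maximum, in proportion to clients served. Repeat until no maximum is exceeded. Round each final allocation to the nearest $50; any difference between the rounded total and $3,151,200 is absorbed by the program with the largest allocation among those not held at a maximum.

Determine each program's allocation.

Total clients served = 969.
Pro-rata shares before constraints: Lakeview Advocacy 2,104,052.01; North Housing 839,019.20; Central Recovery 71,544.27; Upper Mentoring 136,584.52.
Cap binds for North Housing ($570,550); residual $2,580,650 reallocated over remaining clients served 711.
Redistributed shares: Lakeview Advocacy 2,348,355.20 → $2,348,350; Central Recovery 79,851.34 → $79,850; Upper Mentoring 152,443.46 → $152,450.

Lakeview Advocacy: $2,348,350 · North Housing: $570,550 · Central Recovery: $79,850 · Upper Mentoring: $152,450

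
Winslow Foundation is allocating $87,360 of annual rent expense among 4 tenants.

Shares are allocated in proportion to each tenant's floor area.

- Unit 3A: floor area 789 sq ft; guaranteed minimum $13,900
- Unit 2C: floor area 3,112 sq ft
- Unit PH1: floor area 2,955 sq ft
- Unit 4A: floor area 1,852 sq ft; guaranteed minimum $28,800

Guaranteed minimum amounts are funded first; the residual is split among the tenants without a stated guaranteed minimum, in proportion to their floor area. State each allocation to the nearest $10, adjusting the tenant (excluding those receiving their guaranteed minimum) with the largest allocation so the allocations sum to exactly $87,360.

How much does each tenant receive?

Unit 3A: $13,900 | Unit 2C: $22,910 | Unit PH1: $21,750 | Unit 4A: $28,800

Fund the minimums — Unit 3A $13,900; Unit 4A $28,800. Remaining pool $44,660.
Remaining pool split over remaining floor area 6,067: Unit 2C 22,907.85 → $22,910; Unit PH1 21,752.15 → $21,750.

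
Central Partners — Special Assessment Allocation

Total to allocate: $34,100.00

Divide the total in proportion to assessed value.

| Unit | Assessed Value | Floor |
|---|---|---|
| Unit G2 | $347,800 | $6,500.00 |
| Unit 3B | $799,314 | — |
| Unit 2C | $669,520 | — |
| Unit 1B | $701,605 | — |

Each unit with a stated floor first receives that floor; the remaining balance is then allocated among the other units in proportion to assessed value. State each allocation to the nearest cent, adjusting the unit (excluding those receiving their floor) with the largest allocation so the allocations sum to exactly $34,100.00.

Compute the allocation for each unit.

Fund the minimums — Unit G2 $6,500.00. Balance $27,600.00.
Balance split over remaining assessed value 2,170,439: Unit 3B 10,164.3338 → $10,164.33; Unit 2C 8,513.8315 → $8,513.83; Unit 1B 8,921.8347 → $8,921.83.
Rounding difference +$0.01 applied to Unit 3B → $10,164.34.

Unit G2: $6,500.00; Unit 3B: $10,164.34; Unit 2C: $8,513.83; Unit 1B: $8,921.83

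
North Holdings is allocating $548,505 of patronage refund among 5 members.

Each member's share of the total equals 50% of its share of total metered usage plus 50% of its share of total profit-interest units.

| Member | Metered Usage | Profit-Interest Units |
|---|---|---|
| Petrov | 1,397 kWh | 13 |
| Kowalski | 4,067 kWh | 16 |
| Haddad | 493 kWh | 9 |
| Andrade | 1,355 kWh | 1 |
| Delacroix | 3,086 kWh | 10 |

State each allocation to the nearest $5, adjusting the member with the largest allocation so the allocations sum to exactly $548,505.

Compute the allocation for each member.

Totals — metered usage 10,398, profit-interest units 49.
Composite weights (50% metered usage + 50% profit-interest units): Petrov 0.1998; Kowalski 0.3588; Haddad 0.1155; Andrade 0.0754; Delacroix 0.2504.
Unrounded shares: Petrov 109,607.45; Kowalski 196,821.02; Haddad 63,376.03; Andrade 41,335.80; Delacroix 137,364.71.
At nearest $5: Petrov $109,605; Kowalski $196,820; Haddad $63,375; Andrade $41,335; Delacroix $137,365. Sum = $548,500.
Difference $548,505 − $548,500 = +$5 applied to largest allocation (Kowalski): Kowalski becomes $196,825.

Petrov: $109,605 | Kowalski: $196,825 | Haddad: $63,375 | Andrade: $41,335 | Delacroix: $137,365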